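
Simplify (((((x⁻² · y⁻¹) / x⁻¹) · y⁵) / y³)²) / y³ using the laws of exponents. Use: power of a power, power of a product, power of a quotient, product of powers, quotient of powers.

x⁻²y⁻¹

(((((x⁻² · y⁻¹) / x⁻¹) · y⁵) / y³)²) / y³
= (((((x⁻² · y⁻¹) / x⁻¹) · y⁵)²) / ((y³)²)) / y³    [power of a quotient]
= (((((x⁻² · y⁻¹) / x⁻¹)²) · ((y⁵)²)) / ((y³)²)) / y³    [power of a product]
= (((((x⁻² · y⁻¹)²) / ((x⁻¹)²)) · ((y⁵)²)) / ((y³)²)) / y³    [power of a quotient]
= ((((((x⁻²)²) · ((y⁻¹)²)) / ((x⁻¹)²)) · ((y⁵)²)) / ((y³)²)) / y³    [power of a product]
= ((((x⁻⁴ · ((y⁻¹)²)) / ((x⁻¹)²)) · ((y⁵)²)) / ((y³)²)) / y³    [power of a power]
= ((((x⁻⁴ · y⁻²) / ((x⁻¹)²)) · ((y⁵)²)) / ((y³)²)) / y³    [power of a power]
= ((((x⁻⁴ · y⁻²) / x⁻²) · ((y⁵)²)) / ((y³)²)) / y³    [power of a power]
= ((((x⁻⁴ · y⁻²) / x⁻²) · y¹⁰) / ((y³)²)) / y³    [power of a power]
= ((((x⁻⁴ · y⁻²) / x⁻²) · y¹⁰) / y⁶) / y³    [power of a power]
= x⁻²y⁻¹    [quotient of powers; product of powers]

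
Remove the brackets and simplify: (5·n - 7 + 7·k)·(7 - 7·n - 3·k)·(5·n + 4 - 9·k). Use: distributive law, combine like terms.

280·n² + 91·n - 662·k·n - 175·n³ - 5·k·n² + 471·k²·n - 196 + 721·k - 714·k² + 189·k³

(5·n - 7 + 7·k)·(7 - 7·n - 3·k)·(5·n + 4 - 9·k)
= (35·n - 35·n² - 15·k·n - 49 + 49·n + 21·k + 49·k - 49·k·n - 21·k²)·(5·n + 4 - 9·k)    [distributive law]
= (84·n - 35·n² - 64·k·n - 49 + 70·k - 21·k²)·(5·n + 4 - 9·k)    [combine like terms]
= 420·n² + 336·n - 756·k·n - 175·n³ - 140·n² + 315·k·n² - 320·k·n² - 256·k·n + 576·k²·n - 245·n - 196 + 441·k + 350·k·n + 280·k - 630·k² - 105·k²·n - 84·k² + 189·k³    [distributive law]
= 280·n² + 91·n - 662·k·n - 175·n³ - 5·k·n² + 471·k²·n - 196 + 721·k - 714·k² + 189·k³    [combine like terms]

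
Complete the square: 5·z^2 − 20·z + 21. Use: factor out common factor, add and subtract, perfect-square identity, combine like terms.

5·z^2 − 20·z + 21
= 5(z^2 − 4·z) + 21    [factor out 5 from the z-terms]
= 5(z^2 − 4·z + 4 − 4) + 21    [add and subtract 4 inside the bracket]
= 5(z − 2)^2 − 20 + 21    [perfect-square identity]
= 5(z − 2)^2 + 1    [combine constants]

5(z − 2)^2 + 1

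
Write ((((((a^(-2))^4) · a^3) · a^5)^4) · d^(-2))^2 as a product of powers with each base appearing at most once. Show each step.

((((((a^(-2))^4) · a^3) · a^5)^4) · d^(-2))^2
= ((((((a^(-2))^4) · a^3) · a^5)^4)^2) · ((d^(-2))^2)    [power of a product]
= (((((a^(-2))^4) · a^3) · a^5)^8) · ((d^(-2))^2)    [power of a power]
= (((((a^(-2))^4) · a^3)^8) · ((a^5)^8)) · ((d^(-2))^2)    [power of a product]
= (((((a^(-2))^4)^8) · ((a^3)^8)) · ((a^5)^8)) · ((d^(-2))^2)    [power of a product]
= ((((a^(-2))^32) · ((a^3)^8)) · ((a^5)^8)) · ((d^(-2))^2)    [power of a power]
= ((a^(-64) · ((a^3)^8)) · ((a^5)^8)) · ((d^(-2))^2)    [power of a power]
= ((a^(-64) · a^24) · ((a^5)^8)) · ((d^(-2))^2)    [power of a power]
= (a^(-40) · ((a^5)^8)) · ((d^(-2))^2)    [product of powers]
= (a^(-40) · a^40) · ((d^(-2))^2)    [power of a power]
= a^0 · ((d^(-2))^2)    [product of powers]
= a^0 · d^(-4)    [power of a power]
= d^(-4)    [rearrange]

d^(-4)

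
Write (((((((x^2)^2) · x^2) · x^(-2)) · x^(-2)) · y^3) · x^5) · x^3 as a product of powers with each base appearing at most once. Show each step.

x^10y^3

(((((((x^2)^2) · x^2) · x^(-2)) · x^(-2)) · y^3) · x^5) · x^3
= (((((x^4 · x^2) · x^(-2)) · x^(-2)) · y^3) · x^5) · x^3    [power of a power]
= ((((x^6 · x^(-2)) · x^(-2)) · y^3) · x^5) · x^3    [product of powers]
= (((x^4 · x^(-2)) · y^3) · x^5) · x^3    [product of powers]
= ((x^2 · y^3) · x^5) · x^3    [product of powers]
= x^10y^3    [product of powers]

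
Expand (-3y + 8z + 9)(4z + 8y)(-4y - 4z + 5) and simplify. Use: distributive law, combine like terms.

-112y²z - 336yz² - 172yz + 96y³ - 408y² - 128z³ + 16z² + 180z + 360y

(-3y + 8z + 9)(4z + 8y)(-4y - 4z + 5)
= (-12yz - 24y² + 32z² + 64yz + 36z + 72y)(-4y - 4z + 5)    [distributive law]
= (52yz - 24y² + 32z² + 36z + 72y)(-4y - 4z + 5)    [combine like terms]
= -208y²z - 208yz² + 260yz + 96y³ + 96y²z - 120y² - 128yz² - 128z³ + 160z² - 144yz - 144z² + 180z - 288y² - 288yz + 360y    [distributive law]
= -112y²z - 336yz² - 172yz + 96y³ - 408y² - 128z³ + 16z² + 180z + 360y    [combine like terms]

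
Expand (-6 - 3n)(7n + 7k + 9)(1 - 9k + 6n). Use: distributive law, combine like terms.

(-6 - 3n)(7n + 7k + 9)(1 - 9k + 6n)
= (-42n - 42k - 54 - 21n² - 21kn - 27n)(1 - 9k + 6n)    [distributive law]
= (-69n - 42k - 54 - 21n² - 21kn)(1 - 9k + 6n)    [combine like terms]
= -69n + 621kn - 414n² - 42k + 378k² - 252kn - 54 + 486k - 324n - 21n² + 189kn² - 126n³ - 21kn + 189k²n - 126kn²    [distributive law]
= -393n + 348kn - 435n² + 444k + 378k² - 54 + 63kn² - 126n³ + 189k²n    [combine like terms]

-393n + 348kn - 435n² + 444k + 378k² - 54 + 63kn² - 126n³ + 189k²n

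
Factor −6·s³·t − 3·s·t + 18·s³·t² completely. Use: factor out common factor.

3·s·t(−2·s² − 1 + 6·s²·t)

−6·s³·t − 3·s·t + 18·s³·t²
= 3(−2·s³·t − s·t + 6·s³·t²)    [factor out 3]
= 3·s·t(−2·s² − 1 + 6·s²·t)    [factor out s·t]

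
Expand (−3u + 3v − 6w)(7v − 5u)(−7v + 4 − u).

(−3u + 3v − 6w)(7v − 5u)(−7v + 4 − u)
= (−21uv + 15u^2 + 21v^2 − 15uv − 42vw + 30uw)(−7v + 4 − u)    [distributive law]
= (−36uv + 15u^2 + 21v^2 − 42vw + 30uw)(−7v + 4 − u)    [combine like terms]
= 252uv^2 − 144uv + 36u^2v − 105u^2v + 60u^2 − 15u^3 − 147v^3 + 84v^2 − 21uv^2 + 294v^2w − 168vw + 42uvw − 210uvw + 120uw − 30u^2w    [distributive law]
= 231uv^2 − 144uv − 69u^2v + 60u^2 − 15u^3 − 147v^3 + 84v^2 + 294v^2w − 168vw − 168uvw + 120uw − 30u^2w    [combine like terms]

231uv^2 − 144uv − 69u^2v + 60u^2 − 15u^3 − 147v^3 + 84v^2 + 294v^2w − 168vw − 168uvw + 120uw − 30u^2w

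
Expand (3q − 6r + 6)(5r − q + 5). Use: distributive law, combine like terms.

21qr − 3q² + 9q − 30r² + 30

(3q − 6r + 6)(5r − q + 5)
= 15qr − 3q² + 15q − 30r² + 6qr − 30r + 30r − 6q + 30    [distributive law]
= 21qr − 3q² + 9q − 30r² + 30    [combine like terms]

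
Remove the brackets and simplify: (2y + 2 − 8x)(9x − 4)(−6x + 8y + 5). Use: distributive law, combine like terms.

(2y + 2 − 8x)(9x − 4)(−6x + 8y + 5)
= (18xy − 8y + 18x − 8 − 72x² + 32x)(−6x + 8y + 5)    [distributive law]
= (18xy − 8y + 50x − 8 − 72x²)(−6x + 8y + 5)    [combine like terms]
= −108x²y + 144xy² + 90xy + 48xy − 64y² − 40y − 300x² + 400xy + 250x + 48x − 64y − 40 + 432x³ − 576x²y − 360x²    [distributive law]
= −684x²y + 144xy² + 538xy − 64y² − 104y − 660x² + 298x − 40 + 432x³    [combine like terms]

−684x²y + 144xy² + 538xy − 64y² − 104y − 660x² + 298x − 40 + 432x³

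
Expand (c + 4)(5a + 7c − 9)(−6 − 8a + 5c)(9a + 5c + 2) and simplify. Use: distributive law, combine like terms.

−1618a^2c + 5ac^2 − 1970ac − 360a^3c − 479a^2c^2 + 160ac^3 + 335c^3 − 1364c^2 + 175c^4 + 492c + 1192a^2 + 2280a − 1440a^3 + 432

(c + 4)(5a + 7c − 9)(−6 − 8a + 5c)(9a + 5c + 2)
= (5ac + 7c^2 − 9c + 20a + 28c − 36)(−6 − 8a + 5c)(9a + 5c + 2)    [distributive law]
= (5ac + 7c^2 + 19c + 20a − 36)(−6 − 8a + 5c)(9a + 5c + 2)    [combine like terms]
= (−30ac − 40a^2c + 25ac^2 − 42c^2 − 56ac^2 + 35c^3 − 114c − 152ac + 95c^2 − 120a − 160a^2 + 100ac + 216 + 288a − 180c)(9a + 5c + 2)    [distributive law]
= (−82ac − 40a^2c − 31ac^2 + 53c^2 + 35c^3 − 294c + 168a − 160a^2 + 216)(9a + 5c + 2)    [combine like terms]
= −738a^2c − 410ac^2 − 164ac − 360a^3c − 200a^2c^2 − 80a^2c − 279a^2c^2 − 155ac^3 − 62ac^2 + 477ac^2 + 265c^3 + 106c^2 + 315ac^3 + 175c^4 + 70c^3 − 2646ac − 1470c^2 − 588c + 1512a^2 + 840ac + 336a − 1440a^3 − 800a^2c − 320a^2 + 1944a + 1080c + 432    [distributive law]
= −1618a^2c + 5ac^2 − 1970ac − 360a^3c − 479a^2c^2 + 160ac^3 + 335c^3 − 1364c^2 + 175c^4 + 492c + 1192a^2 + 2280a − 1440a^3 + 432    [combine like terms]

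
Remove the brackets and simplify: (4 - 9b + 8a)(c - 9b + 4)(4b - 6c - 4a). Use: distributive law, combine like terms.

448bc - 24c^2 - 208ac - 288b^2 + 416ab + 64b - 96c - 64a - 522b^2c + 54bc^2 + 500abc + 324b^3 - 612ab^2 - 48ac^2 - 32a^2c + 288a^2b - 128a^2

(4 - 9b + 8a)(c - 9b + 4)(4b - 6c - 4a)
= (4c - 36b + 16 - 9bc + 81b^2 - 36b + 8ac - 72ab + 32a)(4b - 6c - 4a)    [distributive law]
= (4c - 72b + 16 - 9bc + 81b^2 + 8ac - 72ab + 32a)(4b - 6c - 4a)    [combine like terms]
= 16bc - 24c^2 - 16ac - 288b^2 + 432bc + 288ab + 64b - 96c - 64a - 36b^2c + 54bc^2 + 36abc + 324b^3 - 486b^2c - 324ab^2 + 32abc - 48ac^2 - 32a^2c - 288ab^2 + 432abc + 288a^2b + 128ab - 192ac - 128a^2    [distributive law]
= 448bc - 24c^2 - 208ac - 288b^2 + 416ab + 64b - 96c - 64a - 522b^2c + 54bc^2 + 500abc + 324b^3 - 612ab^2 - 48ac^2 - 32a^2c + 288a^2b - 128a^2    [combine like terms]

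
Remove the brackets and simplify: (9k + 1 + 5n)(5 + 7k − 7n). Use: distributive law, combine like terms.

52k + 63k^2 − 28kn + 5 + 18n − 35n^2

(9k + 1 + 5n)(5 + 7k − 7n)
= 45k + 63k^2 − 63kn + 5 + 7k − 7n + 25n + 35kn − 35n^2    [distributive law]
= 52k + 63k^2 − 28kn + 5 + 18n − 35n^2    [combine like terms]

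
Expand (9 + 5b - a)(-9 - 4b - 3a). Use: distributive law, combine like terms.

-81 - 81b - 18a - 20b^2 - 11ab + 3a^2

(9 + 5b - a)(-9 - 4b - 3a)
= -81 - 36b - 27a - 45b - 20b^2 - 15ab + 9a + 4ab + 3a^2    [distributive law]
= -81 - 81b - 18a - 20b^2 - 11ab + 3a^2    [combine like terms]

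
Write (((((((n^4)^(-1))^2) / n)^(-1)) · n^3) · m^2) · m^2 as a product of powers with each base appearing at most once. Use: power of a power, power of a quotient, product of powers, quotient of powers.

m^4·n^12

(((((((n^4)^(-1))^2) / n)^(-1)) · n^3) · m^2) · m^2
= (((((((n^4)^(-1))^2)^(-1)) / (n^(-1))) · n^3) · m^2) · m^2    [power of a quotient]
= ((((((n^4)^(-1))^(-2)) / (n^(-1))) · n^3) · m^2) · m^2    [power of a power]
= (((((n^4)^2) / (n^(-1))) · n^3) · m^2) · m^2    [power of a power]
= (((n^8 / (n^(-1))) · n^3) · m^2) · m^2    [power of a power]
= ((n^9 · n^3) · m^2) · m^2    [quotient of powers]
= (n^12 · m^2) · m^2    [product of powers]
= m^4·n^12    [product of powers]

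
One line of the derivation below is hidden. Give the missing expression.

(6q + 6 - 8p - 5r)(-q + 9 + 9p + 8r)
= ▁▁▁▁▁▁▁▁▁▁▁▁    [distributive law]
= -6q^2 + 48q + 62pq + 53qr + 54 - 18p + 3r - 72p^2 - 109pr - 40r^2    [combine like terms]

Applying distributive law to the line above:

-6q^2 + 54q + 54pq + 48qr - 6q + 54 + 54p + 48r + 8pq - 72p - 72p^2 - 64pr + 5qr - 45r - 45pr - 40r^2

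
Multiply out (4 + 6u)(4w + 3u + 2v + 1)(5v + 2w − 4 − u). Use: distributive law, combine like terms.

(4 + 6u)(4w + 3u + 2v + 1)(5v + 2w − 4 − u)
= (16w + 12u + 8v + 4 + 24uw + 18u^2 + 12uv + 6u)(5v + 2w − 4 − u)    [distributive law]
= (16w + 18u + 8v + 4 + 24uw + 18u^2 + 12uv)(5v + 2w − 4 − u)    [combine like terms]
= 80vw + 32w^2 − 64w − 16uw + 90uv + 36uw − 72u − 18u^2 + 40v^2 + 16vw − 32v − 8uv + 20v + 8w − 16 − 4u + 120uvw + 48uw^2 − 96uw − 24u^2w + 90u^2v + 36u^2w − 72u^2 − 18u^3 + 60uv^2 + 24uvw − 48uv − 12u^2v    [distributive law]
= 96vw + 32w^2 − 56w − 76uw + 34uv − 76u − 90u^2 + 40v^2 − 12v − 16 + 144uvw + 48uw^2 + 12u^2w + 78u^2v − 18u^3 + 60uv^2    [combine like terms]

96vw + 32w^2 − 56w − 76uw + 34uv − 76u − 90u^2 + 40v^2 − 12v − 16 + 144uvw + 48uw^2 + 12u^2w + 78u^2v − 18u^3 + 60uv^2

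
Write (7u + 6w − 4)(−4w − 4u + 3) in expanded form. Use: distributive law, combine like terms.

−52uw − 28u² + 37u − 24w² + 34w − 12

(7u + 6w − 4)(−4w − 4u + 3)
= −28uw − 28u² + 21u − 24w² − 24uw + 18w + 16w + 16u − 12    [distributive law]
= −52uw − 28u² + 37u − 24w² + 34w − 12    [combine like terms]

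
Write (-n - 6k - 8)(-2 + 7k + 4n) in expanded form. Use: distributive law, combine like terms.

(-n - 6k - 8)(-2 + 7k + 4n)
= 2n - 7kn - 4n^2 + 12k - 42k^2 - 24kn + 16 - 56k - 32n    [distributive law]
= -30n - 31kn - 4n^2 - 44k - 42k^2 + 16    [combine like terms]

-30n - 31kn - 4n^2 - 44k - 42k^2 + 16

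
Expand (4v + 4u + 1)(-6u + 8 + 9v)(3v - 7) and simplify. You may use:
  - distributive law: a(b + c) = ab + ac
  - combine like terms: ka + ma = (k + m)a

36uv^2 - 6uv - 129v^2 - 263v + 108v^3 - 72u^2v + 168u^2 - 182u - 56

(4v + 4u + 1)(-6u + 8 + 9v)(3v - 7)
= (-24uv + 32v + 36v^2 - 24u^2 + 32u + 36uv - 6u + 8 + 9v)(3v - 7)    [distributive law]
= (12uv + 41v + 36v^2 - 24u^2 + 26u + 8)(3v - 7)    [combine like terms]
= 36uv^2 - 84uv + 123v^2 - 287v + 108v^3 - 252v^2 - 72u^2v + 168u^2 + 78uv - 182u + 24v - 56    [distributive law]
= 36uv^2 - 6uv - 129v^2 - 263v + 108v^3 - 72u^2v + 168u^2 - 182u - 56    [combine like terms]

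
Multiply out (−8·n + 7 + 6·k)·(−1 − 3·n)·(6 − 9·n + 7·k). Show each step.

(−8·n + 7 + 6·k)·(−1 − 3·n)·(6 − 9·n + 7·k)
= (8·n + 24·n^2 − 7 − 21·n − 6·k − 18·k·n)·(6 − 9·n + 7·k)    [distributive law]
= (−13·n + 24·n^2 − 7 − 6·k − 18·k·n)·(6 − 9·n + 7·k)    [combine like terms]
= −78·n + 117·n^2 − 91·k·n + 144·n^2 − 216·n^3 + 168·k·n^2 − 42 + 63·n − 49·k − 36·k + 54·k·n − 42·k^2 − 108·k·n + 162·k·n^2 − 126·k^2·n    [distributive law]
= −15·n + 261·n^2 − 145·k·n − 216·n^3 + 330·k·n^2 − 42 − 85·k − 42·k^2 − 126·k^2·n    [combine like terms]

−15·n + 261·n^2 − 145·k·n − 216·n^3 + 330·k·n^2 − 42 − 85·k − 42·k^2 − 126·k^2·n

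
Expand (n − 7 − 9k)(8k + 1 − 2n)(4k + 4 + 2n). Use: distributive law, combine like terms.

−40k^2n + 34kn + 44kn^2 + 46n + 22n^2 − 4n^3 − 548k^2 − 288k − 28 − 288k^3

(n − 7 − 9k)(8k + 1 − 2n)(4k + 4 + 2n)
= (8kn + n − 2n^2 − 56k − 7 + 14n − 72k^2 − 9k + 18kn)(4k + 4 + 2n)    [distributive law]
= (26kn + 15n − 2n^2 − 65k − 7 − 72k^2)(4k + 4 + 2n)    [combine like terms]
= 104k^2n + 104kn + 52kn^2 + 60kn + 60n + 30n^2 − 8kn^2 − 8n^2 − 4n^3 − 260k^2 − 260k − 130kn − 28k − 28 − 14n − 288k^3 − 288k^2 − 144k^2n    [distributive law]
= −40k^2n + 34kn + 44kn^2 + 46n + 22n^2 − 4n^3 − 548k^2 − 288k − 28 − 288k^3    [combine like terms]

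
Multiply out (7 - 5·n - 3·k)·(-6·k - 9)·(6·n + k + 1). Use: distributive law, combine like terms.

(7 - 5·n - 3·k)·(-6·k - 9)·(6·n + k + 1)
= (-42·k - 63 + 30·k·n + 45·n + 18·k^2 + 27·k)·(6·n + k + 1)    [distributive law]
= (-15·k - 63 + 30·k·n + 45·n + 18·k^2)·(6·n + k + 1)    [combine like terms]
= -90·k·n - 15·k^2 - 15·k - 378·n - 63·k - 63 + 180·k·n^2 + 30·k^2·n + 30·k·n + 270·n^2 + 45·k·n + 45·n + 108·k^2·n + 18·k^3 + 18·k^2    [distributive law]
= -15·k·n + 3·k^2 - 78·k - 333·n - 63 + 180·k·n^2 + 138·k^2·n + 270·n^2 + 18·k^3    [combine like terms]

-15·k·n + 3·k^2 - 78·k - 333·n - 63 + 180·k·n^2 + 138·k^2·n + 270·n^2 + 18·k^3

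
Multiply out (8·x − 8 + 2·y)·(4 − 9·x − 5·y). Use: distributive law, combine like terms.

104·x − 72·x² − 58·x·y − 32 + 48·y − 10·y²

(8·x − 8 + 2·y)·(4 − 9·x − 5·y)
= 32·x − 72·x² − 40·x·y − 32 + 72·x + 40·y + 8·y − 18·x·y − 10·y²    [distributive law]
= 104·x − 72·x² − 58·x·y − 32 + 48·y − 10·y²    [combine like terms]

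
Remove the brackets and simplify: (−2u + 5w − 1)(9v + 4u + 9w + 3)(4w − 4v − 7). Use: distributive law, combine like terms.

(−2u + 5w − 1)(9v + 4u + 9w + 3)(4w − 4v − 7)
= (−18uv − 8u^2 − 18uw − 6u + 45vw + 20uw + 45w^2 + 15w − 9v − 4u − 9w − 3)(4w − 4v − 7)    [distributive law]
= (−18uv − 8u^2 + 2uw − 10u + 45vw + 45w^2 + 6w − 9v − 3)(4w − 4v − 7)    [combine like terms]
= −72uvw + 72uv^2 + 126uv − 32u^2w + 32u^2v + 56u^2 + 8uw^2 − 8uvw − 14uw − 40uw + 40uv + 70u + 180vw^2 − 180v^2w − 315vw + 180w^3 − 180vw^2 − 315w^2 + 24w^2 − 24vw − 42w − 36vw + 36v^2 + 63v − 12w + 12v + 21    [distributive law]
= −80uvw + 72uv^2 + 166uv − 32u^2w + 32u^2v + 56u^2 + 8uw^2 − 54uw + 70u − 180v^2w − 375vw + 180w^3 − 291w^2 − 54w + 36v^2 + 75v + 21    [combine like terms]

−80uvw + 72uv^2 + 166uv − 32u^2w + 32u^2v + 56u^2 + 8uw^2 − 54uw + 70u − 180v^2w − 375vw + 180w^3 − 291w^2 − 54w + 36v^2 + 75v + 21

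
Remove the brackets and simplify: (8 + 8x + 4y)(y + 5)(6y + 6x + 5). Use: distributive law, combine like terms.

188y² + 448xy + 380y + 440x + 200 + 72xy² + 48x²y + 240x² + 24y³

(8 + 8x + 4y)(y + 5)(6y + 6x + 5)
= (8y + 40 + 8xy + 40x + 4y² + 20y)(6y + 6x + 5)    [distributive law]
= (28y + 40 + 8xy + 40x + 4y²)(6y + 6x + 5)    [combine like terms]
= 168y² + 168xy + 140y + 240y + 240x + 200 + 48xy² + 48x²y + 40xy + 240xy + 240x² + 200x + 24y³ + 24xy² + 20y²    [distributive law]
= 188y² + 448xy + 380y + 440x + 200 + 72xy² + 48x²y + 240x² + 24y³    [combine like terms]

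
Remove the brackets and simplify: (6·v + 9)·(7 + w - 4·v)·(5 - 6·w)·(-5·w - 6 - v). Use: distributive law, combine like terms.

(6·v + 9)·(7 + w - 4·v)·(5 - 6·w)·(-5·w - 6 - v)
= (42·v + 6·v·w - 24·v^2 + 63 + 9·w - 36·v)·(5 - 6·w)·(-5·w - 6 - v)    [distributive law]
= (6·v + 6·v·w - 24·v^2 + 63 + 9·w)·(5 - 6·w)·(-5·w - 6 - v)    [combine like terms]
= (30·v - 36·v·w + 30·v·w - 36·v·w^2 - 120·v^2 + 144·v^2·w + 315 - 378·w + 45·w - 54·w^2)·(-5·w - 6 - v)    [distributive law]
= (30·v - 6·v·w - 36·v·w^2 - 120·v^2 + 144·v^2·w + 315 - 333·w - 54·w^2)·(-5·w - 6 - v)    [combine like terms]
= -150·v·w - 180·v - 30·v^2 + 30·v·w^2 + 36·v·w + 6·v^2·w + 180·v·w^3 + 216·v·w^2 + 36·v^2·w^2 + 600·v^2·w + 720·v^2 + 120·v^3 - 720·v^2·w^2 - 864·v^2·w - 144·v^3·w - 1575·w - 1890 - 315·v + 1665·w^2 + 1998·w + 333·v·w + 270·w^3 + 324·w^2 + 54·v·w^2    [distributive law]
= 219·v·w - 495·v + 690·v^2 + 300·v·w^2 - 258·v^2·w + 180·v·w^3 - 684·v^2·w^2 + 120·v^3 - 144·v^3·w + 423·w - 1890 + 1989·w^2 + 270·w^3    [combine like terms]

219·v·w - 495·v + 690·v^2 + 300·v·w^2 - 258·v^2·w + 180·v·w^3 - 684·v^2·w^2 + 120·v^3 - 144·v^3·w + 423·w - 1890 + 1989·w^2 + 270·w^3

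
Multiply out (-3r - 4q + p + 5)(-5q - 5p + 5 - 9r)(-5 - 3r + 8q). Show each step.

(-3r - 4q + p + 5)(-5q - 5p + 5 - 9r)(-5 - 3r + 8q)
= (15qr + 15pr - 15r + 27r^2 + 20q^2 + 20pq - 20q + 36qr - 5pq - 5p^2 + 5p - 9pr - 25q - 25p + 25 - 45r)(-5 - 3r + 8q)    [distributive law]
= (51qr + 6pr - 60r + 27r^2 + 20q^2 + 15pq - 45q - 5p^2 - 20p + 25)(-5 - 3r + 8q)    [combine like terms]
= -255qr - 153qr^2 + 408q^2r - 30pr - 18pr^2 + 48pqr + 300r + 180r^2 - 480qr - 135r^2 - 81r^3 + 216qr^2 - 100q^2 - 60q^2r + 160q^3 - 75pq - 45pqr + 120pq^2 + 225q + 135qr - 360q^2 + 25p^2 + 15p^2r - 40p^2q + 100p + 60pr - 160pq - 125 - 75r + 200q    [distributive law]
= -600qr + 63qr^2 + 348q^2r + 30pr - 18pr^2 + 3pqr + 225r + 45r^2 - 81r^3 - 460q^2 + 160q^3 - 235pq + 120pq^2 + 425q + 25p^2 + 15p^2r - 40p^2q + 100p - 125    [combine like terms]

-600qr + 63qr^2 + 348q^2r + 30pr - 18pr^2 + 3pqr + 225r + 45r^2 - 81r^3 - 460q^2 + 160q^3 - 235pq + 120pq^2 + 425q + 25p^2 + 15p^2r - 40p^2q + 100p - 125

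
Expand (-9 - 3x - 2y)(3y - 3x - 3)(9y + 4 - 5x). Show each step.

-213y^2 + 159y + 417xy + 9x - 144x^2 + 108 + 3xy^2 + 96x^2y - 45x^3 - 54y^3

(-9 - 3x - 2y)(3y - 3x - 3)(9y + 4 - 5x)
= (-27y + 27x + 27 - 9xy + 9x^2 + 9x - 6y^2 + 6xy + 6y)(9y + 4 - 5x)    [distributive law]
= (-21y + 36x + 27 - 3xy + 9x^2 - 6y^2)(9y + 4 - 5x)    [combine like terms]
= -189y^2 - 84y + 105xy + 324xy + 144x - 180x^2 + 243y + 108 - 135x - 27xy^2 - 12xy + 15x^2y + 81x^2y + 36x^2 - 45x^3 - 54y^3 - 24y^2 + 30xy^2    [distributive law]
= -213y^2 + 159y + 417xy + 9x - 144x^2 + 108 + 3xy^2 + 96x^2y - 45x^3 - 54y^3    [combine like terms]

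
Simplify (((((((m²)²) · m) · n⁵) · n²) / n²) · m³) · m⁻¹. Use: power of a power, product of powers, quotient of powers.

m⁷n⁵

(((((((m²)²) · m) · n⁵) · n²) / n²) · m³) · m⁻¹
= (((((m⁴ · m) · n⁵) · n²) / n²) · m³) · m⁻¹    [power of a power]
= ((((m⁵ · n⁵) · n²) / n²) · m³) · m⁻¹    [product of powers]
= m⁷n⁵    [quotient of powers; product of powers]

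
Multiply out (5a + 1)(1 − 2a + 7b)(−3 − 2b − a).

(5a + 1)(1 − 2a + 7b)(−3 − 2b − a)
= (5a − 10a^2 + 35ab + 1 − 2a + 7b)(−3 − 2b − a)    [distributive law]
= (3a − 10a^2 + 35ab + 1 + 7b)(−3 − 2b − a)    [combine like terms]
= −9a − 6ab − 3a^2 + 30a^2 + 20a^2b + 10a^3 − 105ab − 70ab^2 − 35a^2b − 3 − 2b − a − 21b − 14b^2 − 7ab    [distributive law]
= −10a − 118ab + 27a^2 − 15a^2b + 10a^3 − 70ab^2 − 3 − 23b − 14b^2    [combine like terms]

−10a − 118ab + 27a^2 − 15a^2b + 10a^3 − 70ab^2 − 3 − 23b − 14b^2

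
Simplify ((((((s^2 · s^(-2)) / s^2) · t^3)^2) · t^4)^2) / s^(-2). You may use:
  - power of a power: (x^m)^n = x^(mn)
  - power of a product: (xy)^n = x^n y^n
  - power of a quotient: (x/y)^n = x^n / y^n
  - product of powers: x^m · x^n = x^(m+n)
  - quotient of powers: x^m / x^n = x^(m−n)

s^(-6)·t^20

((((((s^2 · s^(-2)) / s^2) · t^3)^2) · t^4)^2) / s^(-2)
= ((((((s^2 · s^(-2)) / s^2) · t^3)^2)^2) · ((t^4)^2)) / s^(-2)    [power of a product]
= (((((s^2 · s^(-2)) / s^2) · t^3)^4) · ((t^4)^2)) / s^(-2)    [power of a power]
= (((((s^2 · s^(-2)) / s^2)^4) · ((t^3)^4)) · ((t^4)^2)) / s^(-2)    [power of a product]
= (((((s^2 · s^(-2))^4) / ((s^2)^4)) · ((t^3)^4)) · ((t^4)^2)) / s^(-2)    [power of a quotient]
= ((((((s^2)^4) · ((s^(-2))^4)) / ((s^2)^4)) · ((t^3)^4)) · ((t^4)^2)) / s^(-2)    [power of a product]
= ((((s^8 · ((s^(-2))^4)) / ((s^2)^4)) · ((t^3)^4)) · ((t^4)^2)) / s^(-2)    [power of a power]
= ((((s^8 · s^(-8)) / ((s^2)^4)) · ((t^3)^4)) · ((t^4)^2)) / s^(-2)    [power of a power]
= (((s^0 / ((s^2)^4)) · ((t^3)^4)) · ((t^4)^2)) / s^(-2)    [product of powers]
= (((s^0 / s^8) · ((t^3)^4)) · ((t^4)^2)) / s^(-2)    [power of a power]
= ((s^(-8) · ((t^3)^4)) · ((t^4)^2)) / s^(-2)    [quotient of powers]
= ((s^(-8) · t^12) · ((t^4)^2)) / s^(-2)    [power of a power]
= ((s^(-8) · t^12) · t^8) / s^(-2)    [power of a power]
= s^(-6)·t^20    [quotient of powers; product of powers]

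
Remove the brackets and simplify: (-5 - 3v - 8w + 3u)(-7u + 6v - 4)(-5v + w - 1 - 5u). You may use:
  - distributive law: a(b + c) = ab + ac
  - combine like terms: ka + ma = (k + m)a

(-5 - 3v - 8w + 3u)(-7u + 6v - 4)(-5v + w - 1 - 5u)
= (35u - 30v + 20 + 21uv - 18v^2 + 12v + 56uw - 48vw + 32w - 21u^2 + 18uv - 12u)(-5v + w - 1 - 5u)    [distributive law]
= (23u - 18v + 20 + 39uv - 18v^2 + 56uw - 48vw + 32w - 21u^2)(-5v + w - 1 - 5u)    [combine like terms]
= -115uv + 23uw - 23u - 115u^2 + 90v^2 - 18vw + 18v + 90uv - 100v + 20w - 20 - 100u - 195uv^2 + 39uvw - 39uv - 195u^2v + 90v^3 - 18v^2w + 18v^2 + 90uv^2 - 280uvw + 56uw^2 - 56uw - 280u^2w + 240v^2w - 48vw^2 + 48vw + 240uvw - 160vw + 32w^2 - 32w - 160uw + 105u^2v - 21u^2w + 21u^2 + 105u^3    [distributive law]
= -64uv - 193uw - 123u - 94u^2 + 108v^2 - 130vw - 82v - 12w - 20 - 105uv^2 - uvw - 90u^2v + 90v^3 + 222v^2w + 56uw^2 - 301u^2w - 48vw^2 + 32w^2 + 105u^3    [combine like terms]

-64uv - 193uw - 123u - 94u^2 + 108v^2 - 130vw - 82v - 12w - 20 - 105uv^2 - uvw - 90u^2v + 90v^3 + 222v^2w + 56uw^2 - 301u^2w - 48vw^2 + 32w^2 + 105u^3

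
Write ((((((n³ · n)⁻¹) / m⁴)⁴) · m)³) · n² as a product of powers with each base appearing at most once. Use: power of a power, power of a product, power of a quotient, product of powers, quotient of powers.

m⁻⁴⁵·n⁻⁴⁶

((((((n³ · n)⁻¹) / m⁴)⁴) · m)³) · n²
= ((((((n³ · n)⁻¹) / m⁴)⁴)³) · (m³)) · n²    [power of a product]
= (((((n³ · n)⁻¹) / m⁴)¹²) · (m³)) · n²    [power of a power]
= (((((n³ · n)⁻¹)¹²) / ((m⁴)¹²)) · (m³)) · n²    [power of a quotient]
= ((((n³ · n)⁻¹²) / ((m⁴)¹²)) · (m³)) · n²    [power of a power]
= (((((n³)⁻¹²) · (n⁻¹²)) / ((m⁴)¹²)) · (m³)) · n²    [power of a product]
= (((n⁻³⁶ · (n⁻¹²)) / ((m⁴)¹²)) · (m³)) · n²    [power of a power]
= ((n⁻⁴⁸ / ((m⁴)¹²)) · (m³)) · n²    [product of powers]
= ((n⁻⁴⁸ / m⁴⁸) · (m³)) · n²    [power of a power]
= m⁻⁴⁵·n⁻⁴⁶    [quotient of powers; product of powers]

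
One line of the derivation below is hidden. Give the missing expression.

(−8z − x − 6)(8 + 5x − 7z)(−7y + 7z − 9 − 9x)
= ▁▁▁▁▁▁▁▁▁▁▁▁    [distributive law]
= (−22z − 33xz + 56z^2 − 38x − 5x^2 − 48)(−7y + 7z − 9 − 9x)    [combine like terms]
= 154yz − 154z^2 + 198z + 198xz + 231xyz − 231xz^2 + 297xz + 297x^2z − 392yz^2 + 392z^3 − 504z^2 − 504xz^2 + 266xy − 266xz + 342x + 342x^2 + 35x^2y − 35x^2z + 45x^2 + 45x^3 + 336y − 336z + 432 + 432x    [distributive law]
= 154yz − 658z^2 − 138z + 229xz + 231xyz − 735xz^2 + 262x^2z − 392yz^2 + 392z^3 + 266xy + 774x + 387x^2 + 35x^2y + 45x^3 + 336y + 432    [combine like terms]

By distributive law:

(−64z − 40xz + 56z^2 − 8x − 5x^2 + 7xz − 48 − 30x + 42z)(−7y + 7z − 9 − 9x)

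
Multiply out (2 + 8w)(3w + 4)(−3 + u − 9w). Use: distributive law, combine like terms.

(2 + 8w)(3w + 4)(−3 + u − 9w)
= (6w + 8 + 24w^2 + 32w)(−3 + u − 9w)    [distributive law]
= (38w + 8 + 24w^2)(−3 + u − 9w)    [combine like terms]
= −114w + 38uw − 342w^2 − 24 + 8u − 72w − 72w^2 + 24uw^2 − 216w^3    [distributive law]
= −186w + 38uw − 414w^2 − 24 + 8u + 24uw^2 − 216w^3    [combine like terms]

−186w + 38uw − 414w^2 − 24 + 8u + 24uw^2 − 216w^3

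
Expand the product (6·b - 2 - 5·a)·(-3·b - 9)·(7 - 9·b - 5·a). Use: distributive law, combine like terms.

(6·b - 2 - 5·a)·(-3·b - 9)·(7 - 9·b - 5·a)
= (-18·b^2 - 54·b + 6·b + 18 + 15·a·b + 45·a)·(7 - 9·b - 5·a)    [distributive law]
= (-18·b^2 - 48·b + 18 + 15·a·b + 45·a)·(7 - 9·b - 5·a)    [combine like terms]
= -126·b^2 + 162·b^3 + 90·a·b^2 - 336·b + 432·b^2 + 240·a·b + 126 - 162·b - 90·a + 105·a·b - 135·a·b^2 - 75·a^2·b + 315·a - 405·a·b - 225·a^2    [distributive law]
= 306·b^2 + 162·b^3 - 45·a·b^2 - 498·b - 60·a·b + 126 + 225·a - 75·a^2·b - 225·a^2    [combine like terms]

306·b^2 + 162·b^3 - 45·a·b^2 - 498·b - 60·a·b + 126 + 225·a - 75·a^2·b - 225·a^2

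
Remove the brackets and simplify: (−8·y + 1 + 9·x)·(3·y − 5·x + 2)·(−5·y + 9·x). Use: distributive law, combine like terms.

120·y^3 − 551·x·y^2 + 828·x^2·y + 65·y^2 − 182·x·y + 117·x^2 − 10·y + 18·x − 405·x^3

(−8·y + 1 + 9·x)·(3·y − 5·x + 2)·(−5·y + 9·x)
= (−24·y^2 + 40·x·y − 16·y + 3·y − 5·x + 2 + 27·x·y − 45·x^2 + 18·x)·(−5·y + 9·x)    [distributive law]
= (−24·y^2 + 67·x·y − 13·y + 13·x + 2 − 45·x^2)·(−5·y + 9·x)    [combine like terms]
= 120·y^3 − 216·x·y^2 − 335·x·y^2 + 603·x^2·y + 65·y^2 − 117·x·y − 65·x·y + 117·x^2 − 10·y + 18·x + 225·x^2·y − 405·x^3    [distributive law]
= 120·y^3 − 551·x·y^2 + 828·x^2·y + 65·y^2 − 182·x·y + 117·x^2 − 10·y + 18·x − 405·x^3    [combine like terms]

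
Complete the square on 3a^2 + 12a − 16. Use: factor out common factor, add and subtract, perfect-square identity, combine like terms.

3a^2 + 12a − 16
= 3(a^2 + 4a) − 16    [factor out 3 from the a-terms]
= 3(a^2 + 4a + 4 − 4) − 16    [add and subtract 4 inside the bracket]
= 3(a + 2)^2 − 12 − 16    [perfect-square identity]
= 3(a + 2)^2 − 28    [combine constants]

3(a + 2)^2 − 28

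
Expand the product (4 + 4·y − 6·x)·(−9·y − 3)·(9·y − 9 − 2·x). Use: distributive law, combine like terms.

−108·y^2 + 324·y − 228·x·y + 108 − 138·x − 324·y^3 + 558·x·y^2 − 108·x^2·y − 36·x^2

(4 + 4·y − 6·x)·(−9·y − 3)·(9·y − 9 − 2·x)
= (−36·y − 12 − 36·y^2 − 12·y + 54·x·y + 18·x)·(9·y − 9 − 2·x)    [distributive law]
= (−48·y − 12 − 36·y^2 + 54·x·y + 18·x)·(9·y − 9 − 2·x)    [combine like terms]
= −432·y^2 + 432·y + 96·x·y − 108·y + 108 + 24·x − 324·y^3 + 324·y^2 + 72·x·y^2 + 486·x·y^2 − 486·x·y − 108·x^2·y + 162·x·y − 162·x − 36·x^2    [distributive law]
= −108·y^2 + 324·y − 228·x·y + 108 − 138·x − 324·y^3 + 558·x·y^2 − 108·x^2·y − 36·x^2    [combine like terms]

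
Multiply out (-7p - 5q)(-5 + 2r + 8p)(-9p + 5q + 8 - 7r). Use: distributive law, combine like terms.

-763p^2 - 370pq + 280p - 357pr + 518p^2r + 300pqr + 98pr^2 + 504p^3 + 80p^2q + 125q^2 + 200q - 255qr - 50q^2r + 70qr^2 - 200pq^2

(-7p - 5q)(-5 + 2r + 8p)(-9p + 5q + 8 - 7r)
= (35p - 14pr - 56p^2 + 25q - 10qr - 40pq)(-9p + 5q + 8 - 7r)    [distributive law]
= -315p^2 + 175pq + 280p - 245pr + 126p^2r - 70pqr - 112pr + 98pr^2 + 504p^3 - 280p^2q - 448p^2 + 392p^2r - 225pq + 125q^2 + 200q - 175qr + 90pqr - 50q^2r - 80qr + 70qr^2 + 360p^2q - 200pq^2 - 320pq + 280pqr    [distributive law]
= -763p^2 - 370pq + 280p - 357pr + 518p^2r + 300pqr + 98pr^2 + 504p^3 + 80p^2q + 125q^2 + 200q - 255qr - 50q^2r + 70qr^2 - 200pq^2    [combine like terms]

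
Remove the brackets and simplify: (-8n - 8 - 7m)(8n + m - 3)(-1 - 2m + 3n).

-56n^2 - 64mn^2 - 192n^3 + 183mn + 107m^2n + 112n - 61m - 19m^2 - 24 + 14m^3

(-8n - 8 - 7m)(8n + m - 3)(-1 - 2m + 3n)
= (-64n^2 - 8mn + 24n - 64n - 8m + 24 - 56mn - 7m^2 + 21m)(-1 - 2m + 3n)    [distributive law]
= (-64n^2 - 64mn - 40n + 13m + 24 - 7m^2)(-1 - 2m + 3n)    [combine like terms]
= 64n^2 + 128mn^2 - 192n^3 + 64mn + 128m^2n - 192mn^2 + 40n + 80mn - 120n^2 - 13m - 26m^2 + 39mn - 24 - 48m + 72n + 7m^2 + 14m^3 - 21m^2n    [distributive law]
= -56n^2 - 64mn^2 - 192n^3 + 183mn + 107m^2n + 112n - 61m - 19m^2 - 24 + 14m^3    [combine like terms]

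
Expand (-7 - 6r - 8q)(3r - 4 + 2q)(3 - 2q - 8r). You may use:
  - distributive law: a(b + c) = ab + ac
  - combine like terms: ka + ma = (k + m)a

-215r - 258qr - 78r^2 + 84 - 2q - 84q^2 + 324qr^2 + 144r^3 + 200q^2r + 32q^3

(-7 - 6r - 8q)(3r - 4 + 2q)(3 - 2q - 8r)
= (-21r + 28 - 14q - 18r^2 + 24r - 12qr - 24qr + 32q - 16q^2)(3 - 2q - 8r)    [distributive law]
= (3r + 28 + 18q - 18r^2 - 36qr - 16q^2)(3 - 2q - 8r)    [combine like terms]
= 9r - 6qr - 24r^2 + 84 - 56q - 224r + 54q - 36q^2 - 144qr - 54r^2 + 36qr^2 + 144r^3 - 108qr + 72q^2r + 288qr^2 - 48q^2 + 32q^3 + 128q^2r    [distributive law]
= -215r - 258qr - 78r^2 + 84 - 2q - 84q^2 + 324qr^2 + 144r^3 + 200q^2r + 32q^3    [combine like terms]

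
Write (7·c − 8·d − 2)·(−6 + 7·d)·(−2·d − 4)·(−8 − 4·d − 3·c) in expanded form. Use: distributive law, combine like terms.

(7·c − 8·d − 2)·(−6 + 7·d)·(−2·d − 4)·(−8 − 4·d − 3·c)
= (−42·c + 49·c·d + 48·d − 56·d^2 + 12 − 14·d)·(−2·d − 4)·(−8 − 4·d − 3·c)    [distributive law]
= (−42·c + 49·c·d + 34·d − 56·d^2 + 12)·(−2·d − 4)·(−8 − 4·d − 3·c)    [combine like terms]
= (84·c·d + 168·c − 98·c·d^2 − 196·c·d − 68·d^2 − 136·d + 112·d^3 + 224·d^2 − 24·d − 48)·(−8 − 4·d − 3·c)    [distributive law]
= (−112·c·d + 168·c − 98·c·d^2 + 156·d^2 − 160·d + 112·d^3 − 48)·(−8 − 4·d − 3·c)    [combine like terms]
= 896·c·d + 448·c·d^2 + 336·c^2·d − 1344·c − 672·c·d − 504·c^2 + 784·c·d^2 + 392·c·d^3 + 294·c^2·d^2 − 1248·d^2 − 624·d^3 − 468·c·d^2 + 1280·d + 640·d^2 + 480·c·d − 896·d^3 − 448·d^4 − 336·c·d^3 + 384 + 192·d + 144·c    [distributive law]
= 704·c·d + 764·c·d^2 + 336·c^2·d − 1200·c − 504·c^2 + 56·c·d^3 + 294·c^2·d^2 − 608·d^2 − 1520·d^3 + 1472·d − 448·d^4 + 384    [combine like terms]

704·c·d + 764·c·d^2 + 336·c^2·d − 1200·c − 504·c^2 + 56·c·d^3 + 294·c^2·d^2 − 608·d^2 − 1520·d^3 + 1472·d − 448·d^4 + 384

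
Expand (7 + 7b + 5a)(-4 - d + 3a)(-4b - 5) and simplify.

252b + 140 + 63bd + 35d - 109ab - 5a + 112b² + 28b²d - 84ab² + 20abd + 25ad - 60a²b - 75a²

(7 + 7b + 5a)(-4 - d + 3a)(-4b - 5)
= (-28 - 7d + 21a - 28b - 7bd + 21ab - 20a - 5ad + 15a²)(-4b - 5)    [distributive law]
= (-28 - 7d + a - 28b - 7bd + 21ab - 5ad + 15a²)(-4b - 5)    [combine like terms]
= 112b + 140 + 28bd + 35d - 4ab - 5a + 112b² + 140b + 28b²d + 35bd - 84ab² - 105ab + 20abd + 25ad - 60a²b - 75a²    [distributive law]
= 252b + 140 + 63bd + 35d - 109ab - 5a + 112b² + 28b²d - 84ab² + 20abd + 25ad - 60a²b - 75a²    [combine like terms]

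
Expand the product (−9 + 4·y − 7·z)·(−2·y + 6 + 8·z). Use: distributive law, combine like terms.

42·y − 54 − 114·z − 8·y^2 + 46·y·z − 56·z^2

(−9 + 4·y − 7·z)·(−2·y + 6 + 8·z)
= 18·y − 54 − 72·z − 8·y^2 + 24·y + 32·y·z + 14·y·z − 42·z − 56·z^2    [distributive law]
= 42·y − 54 − 114·z − 8·y^2 + 46·y·z − 56·z^2    [combine like terms]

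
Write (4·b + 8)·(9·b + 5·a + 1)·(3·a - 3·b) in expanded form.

48·a·b² - 108·b³ + 60·a²·b + 108·a·b - 228·b² + 120·a² + 24·a - 24·b

(4·b + 8)·(9·b + 5·a + 1)·(3·a - 3·b)
= (36·b² + 20·a·b + 4·b + 72·b + 40·a + 8)·(3·a - 3·b)    [distributive law]
= (36·b² + 20·a·b + 76·b + 40·a + 8)·(3·a - 3·b)    [combine like terms]
= 108·a·b² - 108·b³ + 60·a²·b - 60·a·b² + 228·a·b - 228·b² + 120·a² - 120·a·b + 24·a - 24·b    [distributive law]
= 48·a·b² - 108·b³ + 60·a²·b + 108·a·b - 228·b² + 120·a² + 24·a - 24·b    [combine like terms]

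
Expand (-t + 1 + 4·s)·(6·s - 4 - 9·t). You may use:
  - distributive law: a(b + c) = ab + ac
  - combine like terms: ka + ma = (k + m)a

(-t + 1 + 4·s)·(6·s - 4 - 9·t)
= -6·s·t + 4·t + 9·t² + 6·s - 4 - 9·t + 24·s² - 16·s - 36·s·t    [distributive law]
= -42·s·t - 5·t + 9·t² - 10·s - 4 + 24·s²    [combine like terms]

-42·s·t - 5·t + 9·t² - 10·s - 4 + 24·s²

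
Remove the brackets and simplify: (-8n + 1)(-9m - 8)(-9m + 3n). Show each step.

(-8n + 1)(-9m - 8)(-9m + 3n)
= (72mn + 64n - 9m - 8)(-9m + 3n)    [distributive law]
= -648m^2n + 216mn^2 - 576mn + 192n^2 + 81m^2 - 27mn + 72m - 24n    [distributive law]
= -648m^2n + 216mn^2 - 603mn + 192n^2 + 81m^2 + 72m - 24n    [combine like terms]

-648m^2n + 216mn^2 - 603mn + 192n^2 + 81m^2 + 72m - 24n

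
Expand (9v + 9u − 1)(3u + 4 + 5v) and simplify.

(9v + 9u − 1)(3u + 4 + 5v)
= 27uv + 36v + 45v^2 + 27u^2 + 36u + 45uv − 3u − 4 − 5v    [distributive law]
= 72uv + 31v + 45v^2 + 27u^2 + 33u − 4    [combine like terms]

72uv + 31v + 45v^2 + 27u^2 + 33u − 4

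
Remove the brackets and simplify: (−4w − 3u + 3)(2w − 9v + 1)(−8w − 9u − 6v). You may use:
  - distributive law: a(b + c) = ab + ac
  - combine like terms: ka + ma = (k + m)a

(−4w − 3u + 3)(2w − 9v + 1)(−8w − 9u − 6v)
= (−8w^2 + 36vw − 4w − 6uw + 27uv − 3u + 6w − 27v + 3)(−8w − 9u − 6v)    [distributive law]
= (−8w^2 + 36vw + 2w − 6uw + 27uv − 3u − 27v + 3)(−8w − 9u − 6v)    [combine like terms]
= 64w^3 + 72uw^2 + 48vw^2 − 288vw^2 − 324uvw − 216v^2w − 16w^2 − 18uw − 12vw + 48uw^2 + 54u^2w + 36uvw − 216uvw − 243u^2v − 162uv^2 + 24uw + 27u^2 + 18uv + 216vw + 243uv + 162v^2 − 24w − 27u − 18v    [distributive law]
= 64w^3 + 120uw^2 − 240vw^2 − 504uvw − 216v^2w − 16w^2 + 6uw + 204vw + 54u^2w − 243u^2v − 162uv^2 + 27u^2 + 261uv + 162v^2 − 24w − 27u − 18v    [combine like terms]

64w^3 + 120uw^2 − 240vw^2 − 504uvw − 216v^2w − 16w^2 + 6uw + 204vw + 54u^2w − 243u^2v − 162uv^2 + 27u^2 + 261uv + 162v^2 − 24w − 27u − 18v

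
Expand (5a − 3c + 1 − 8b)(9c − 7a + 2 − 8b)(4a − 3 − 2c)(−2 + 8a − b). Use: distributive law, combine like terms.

−2204a²c + 2672a³c − 2126a²bc + 280ac + 2176abc + 1080ac² − 1920a²c² + 1008abc² + 1216a³ − 1120a⁴ + 652a³b − 242a² − 1397a²b − 46a + 865ab + 1984a²b² − 1904ab² − 800ab²c − 150c² − 267bc² − 108c³ + 432ac³ − 54bc³ + 26c − 371bc + 64b²c − 96b²c² + 12 − 138b + 312b² − 256ab³ + 192b³ + 128b³c

(5a − 3c + 1 − 8b)(9c − 7a + 2 − 8b)(4a − 3 − 2c)(−2 + 8a − b)
= (45ac − 35a² + 10a − 40ab − 27c² + 21ac − 6c + 24bc + 9c − 7a + 2 − 8b − 72bc + 56ab − 16b + 64b²)(4a − 3 − 2c)(−2 + 8a − b)    [distributive law]
= (66ac − 35a² + 3a + 16ab − 27c² + 3c − 48bc + 2 − 24b + 64b²)(4a − 3 − 2c)(−2 + 8a − b)    [combine like terms]
= (264a²c − 198ac − 132ac² − 140a³ + 105a² + 70a²c + 12a² − 9a − 6ac + 64a²b − 48ab − 32abc − 108ac² + 81c² + 54c³ + 12ac − 9c − 6c² − 192abc + 144bc + 96bc² + 8a − 6 − 4c − 96ab + 72b + 48bc + 256ab² − 192b² − 128b²c)(−2 + 8a − b)    [distributive law]
= (334a²c − 192ac − 240ac² − 140a³ + 117a² − a + 64a²b − 144ab − 224abc + 75c² + 54c³ − 13c + 192bc + 96bc² − 6 + 72b + 256ab² − 192b² − 128b²c)(−2 + 8a − b)    [combine like terms]
= −668a²c + 2672a³c − 334a²bc + 384ac − 1536a²c + 192abc + 480ac² − 1920a²c² + 240abc² + 280a³ − 1120a⁴ + 140a³b − 234a² + 936a³ − 117a²b + 2a − 8a² + ab − 128a²b + 512a³b − 64a²b² + 288ab − 1152a²b + 144ab² + 448abc − 1792a²bc + 224ab²c − 150c² + 600ac² − 75bc² − 108c³ + 432ac³ − 54bc³ + 26c − 104ac + 13bc − 384bc + 1536abc − 192b²c − 192bc² + 768abc² − 96b²c² + 12 − 48a + 6b − 144b + 576ab − 72b² − 512ab² + 2048a²b² − 256ab³ + 384b² − 1536ab² + 192b³ + 256b²c − 1024ab²c + 128b³c    [distributive law]
= −2204a²c + 2672a³c − 2126a²bc + 280ac + 2176abc + 1080ac² − 1920a²c² + 1008abc² + 1216a³ − 1120a⁴ + 652a³b − 242a² − 1397a²b − 46a + 865ab + 1984a²b² − 1904ab² − 800ab²c − 150c² − 267bc² − 108c³ + 432ac³ − 54bc³ + 26c − 371bc + 64b²c − 96b²c² + 12 − 138b + 312b² − 256ab³ + 192b³ + 128b³c    [combine like terms]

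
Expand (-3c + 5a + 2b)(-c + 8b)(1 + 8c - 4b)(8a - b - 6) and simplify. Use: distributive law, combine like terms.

264ac^2 + 1317bc^2 - 18c^2 + 192ac^3 - 24bc^3 - 144c^3 - 1720abc^2 + 220b^2c^2 - 2243abc - 1366b^2c + 156bc + 1516ab^2c - 232b^3c - 40a^2c + 30ac - 320a^2c^2 + 2720a^2bc + 320a^2b + 1048ab^2 - 240ab - 1280a^2b^2 - 352ab^3 + 368b^3 - 96b^2 + 64b^4

(-3c + 5a + 2b)(-c + 8b)(1 + 8c - 4b)(8a - b - 6)
= (3c^2 - 24bc - 5ac + 40ab - 2bc + 16b^2)(1 + 8c - 4b)(8a - b - 6)    [distributive law]
= (3c^2 - 26bc - 5ac + 40ab + 16b^2)(1 + 8c - 4b)(8a - b - 6)    [combine like terms]
= (3c^2 + 24c^3 - 12bc^2 - 26bc - 208bc^2 + 104b^2c - 5ac - 40ac^2 + 20abc + 40ab + 320abc - 160ab^2 + 16b^2 + 128b^2c - 64b^3)(8a - b - 6)    [distributive law]
= (3c^2 + 24c^3 - 220bc^2 - 26bc + 232b^2c - 5ac - 40ac^2 + 340abc + 40ab - 160ab^2 + 16b^2 - 64b^3)(8a - b - 6)    [combine like terms]
= 24ac^2 - 3bc^2 - 18c^2 + 192ac^3 - 24bc^3 - 144c^3 - 1760abc^2 + 220b^2c^2 + 1320bc^2 - 208abc + 26b^2c + 156bc + 1856ab^2c - 232b^3c - 1392b^2c - 40a^2c + 5abc + 30ac - 320a^2c^2 + 40abc^2 + 240ac^2 + 2720a^2bc - 340ab^2c - 2040abc + 320a^2b - 40ab^2 - 240ab - 1280a^2b^2 + 160ab^3 + 960ab^2 + 128ab^2 - 16b^3 - 96b^2 - 512ab^3 + 64b^4 + 384b^3    [distributive law]
= 264ac^2 + 1317bc^2 - 18c^2 + 192ac^3 - 24bc^3 - 144c^3 - 1720abc^2 + 220b^2c^2 - 2243abc - 1366b^2c + 156bc + 1516ab^2c - 232b^3c - 40a^2c + 30ac - 320a^2c^2 + 2720a^2bc + 320a^2b + 1048ab^2 - 240ab - 1280a^2b^2 - 352ab^3 + 368b^3 - 96b^2 + 64b^4    [combine like terms]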